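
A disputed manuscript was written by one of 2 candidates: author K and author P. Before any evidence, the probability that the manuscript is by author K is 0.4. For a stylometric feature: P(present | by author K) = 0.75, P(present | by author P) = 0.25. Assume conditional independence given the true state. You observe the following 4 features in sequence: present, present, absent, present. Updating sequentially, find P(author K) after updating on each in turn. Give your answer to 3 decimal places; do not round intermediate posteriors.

0.857

After 'present': P(author K) = 0.75·0.4000 / (0.75·0.4000 + 0.25·0.6000) ≈ 0.6667
After 'present': P(author K) = 0.75·0.6667 / (0.75·0.6667 + 0.25·0.3333) ≈ 0.8571
After 'absent': P(author K) = 0.25·0.8571 / (0.25·0.8571 + 0.75·0.1429) ≈ 0.6667
After 'present': P(author K) = 0.75·0.6667 / (0.75·0.6667 + 0.25·0.3333) ≈ 0.8571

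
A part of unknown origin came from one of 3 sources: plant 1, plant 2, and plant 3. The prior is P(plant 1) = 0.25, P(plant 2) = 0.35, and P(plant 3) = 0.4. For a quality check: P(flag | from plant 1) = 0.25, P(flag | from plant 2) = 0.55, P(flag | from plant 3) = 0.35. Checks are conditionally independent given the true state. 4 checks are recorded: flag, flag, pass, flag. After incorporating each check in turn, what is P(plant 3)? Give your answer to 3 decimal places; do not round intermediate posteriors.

0.277

After 'flag': normaliser = 0.25·0.2500 + 0.55·0.3500 + 0.35·0.4000; P(plant 1) ≈ 0.1582, P(plant 2) ≈ 0.4873, P(plant 3) ≈ 0.3544
After 'flag': normaliser = 0.25·0.1582 + 0.55·0.4873 + 0.35·0.3544; P(plant 1) ≈ 0.0916, P(plant 2) ≈ 0.6210, P(plant 3) ≈ 0.2874
After 'pass': normaliser = 0.75·0.0916 + 0.45·0.6210 + 0.65·0.2874; P(plant 1) ≈ 0.1285, P(plant 2) ≈ 0.5223, P(plant 3) ≈ 0.3492
After 'flag': normaliser = 0.25·0.1285 + 0.55·0.5223 + 0.35·0.3492; P(plant 1) ≈ 0.0727, P(plant 2) ≈ 0.6505, P(plant 3) ≈ 0.2767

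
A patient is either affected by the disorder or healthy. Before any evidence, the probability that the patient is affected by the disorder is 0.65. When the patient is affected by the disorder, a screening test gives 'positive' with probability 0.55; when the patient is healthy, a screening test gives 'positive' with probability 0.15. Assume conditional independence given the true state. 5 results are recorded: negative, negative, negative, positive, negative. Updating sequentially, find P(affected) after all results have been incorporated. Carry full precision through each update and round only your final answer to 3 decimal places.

0.349

Apply Bayes' rule sequentially, carrying P(affected) forward.
After 'negative': P(affected) = 0.45·0.6500 / (0.45·0.6500 + 0.85·0.3500) ≈ 0.4958
After 'negative': P(affected) = 0.45·0.4958 / (0.45·0.4958 + 0.85·0.5042) ≈ 0.3423
After 'negative': P(affected) = 0.45·0.3423 / (0.45·0.3423 + 0.85·0.6577) ≈ 0.2160
After 'positive': P(affected) = 0.55·0.2160 / (0.55·0.2160 + 0.15·0.7840) ≈ 0.5026
After 'negative': P(affected) = 0.45·0.5026 / (0.45·0.5026 + 0.85·0.4974) ≈ 0.3485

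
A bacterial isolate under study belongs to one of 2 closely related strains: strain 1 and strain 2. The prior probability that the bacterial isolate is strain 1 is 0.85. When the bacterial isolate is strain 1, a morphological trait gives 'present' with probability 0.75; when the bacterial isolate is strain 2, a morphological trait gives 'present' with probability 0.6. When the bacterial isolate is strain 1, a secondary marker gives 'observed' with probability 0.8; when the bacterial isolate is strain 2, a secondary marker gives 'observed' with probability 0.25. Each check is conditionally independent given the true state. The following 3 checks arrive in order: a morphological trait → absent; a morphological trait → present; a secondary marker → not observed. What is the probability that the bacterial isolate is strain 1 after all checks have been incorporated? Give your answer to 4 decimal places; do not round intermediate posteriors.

0.5414

After a morphological trait='absent': P(strain 1) = 0.25·0.8500 / (0.25·0.8500 + 0.4·0.1500) ≈ 0.7798
After a morphological trait='present': P(strain 1) = 0.75·0.7798 / (0.75·0.7798 + 0.6·0.2202) ≈ 0.8157
After a secondary marker='not observed': P(strain 1) = 0.2·0.8157 / (0.2·0.8157 + 0.75·0.1843) ≈ 0.5414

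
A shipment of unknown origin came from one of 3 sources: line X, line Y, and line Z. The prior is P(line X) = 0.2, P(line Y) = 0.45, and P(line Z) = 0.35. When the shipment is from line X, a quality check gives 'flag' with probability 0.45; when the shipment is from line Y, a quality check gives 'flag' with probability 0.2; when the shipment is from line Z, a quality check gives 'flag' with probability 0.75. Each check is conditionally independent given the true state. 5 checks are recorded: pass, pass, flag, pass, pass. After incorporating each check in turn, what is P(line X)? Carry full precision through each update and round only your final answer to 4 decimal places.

After 'pass': normaliser = 0.55·0.2000 + 0.8·0.4500 + 0.25·0.3500; P(line X) ≈ 0.1973, P(line Y) ≈ 0.6457, P(line Z) ≈ 0.1570
After 'pass': normaliser = 0.55·0.1973 + 0.8·0.6457 + 0.25·0.1570; P(line X) ≈ 0.1633, P(line Y) ≈ 0.7776, P(line Z) ≈ 0.0591
After 'flag': normaliser = 0.45·0.1633 + 0.2·0.7776 + 0.75·0.0591; P(line X) ≈ 0.2689, P(line Y) ≈ 0.5690, P(line Z) ≈ 0.1621
After 'pass': normaliser = 0.55·0.2689 + 0.8·0.5690 + 0.25·0.1621; P(line X) ≈ 0.2298, P(line Y) ≈ 0.7072, P(line Z) ≈ 0.0630
After 'pass': normaliser = 0.55·0.2298 + 0.8·0.7072 + 0.25·0.0630; P(line X) ≈ 0.1785, P(line Y) ≈ 0.7992, P(line Z) ≈ 0.0222

0.1785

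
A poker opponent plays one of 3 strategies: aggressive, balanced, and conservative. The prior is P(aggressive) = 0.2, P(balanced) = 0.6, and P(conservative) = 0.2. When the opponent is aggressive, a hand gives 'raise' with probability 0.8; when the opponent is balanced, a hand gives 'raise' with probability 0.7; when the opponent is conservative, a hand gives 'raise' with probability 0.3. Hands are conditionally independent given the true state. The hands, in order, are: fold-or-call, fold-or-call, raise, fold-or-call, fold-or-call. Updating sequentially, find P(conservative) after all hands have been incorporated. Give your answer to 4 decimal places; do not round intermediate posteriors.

0.7975

Apply Bayes' rule sequentially, carrying P(conservative) forward.
After 'fold-or-call': normaliser = 0.2·0.2000 + 0.3·0.6000 + 0.7·0.2000; P(aggressive) ≈ 0.1111, P(balanced) ≈ 0.5000, P(conservative) ≈ 0.3889
After 'fold-or-call': normaliser = 0.2·0.1111 + 0.3·0.5000 + 0.7·0.3889; P(aggressive) ≈ 0.0500, P(balanced) ≈ 0.3375, P(conservative) ≈ 0.6125
After 'raise': normaliser = 0.8·0.0500 + 0.7·0.3375 + 0.3·0.6125; P(aggressive) ≈ 0.0870, P(balanced) ≈ 0.5136, P(conservative) ≈ 0.3995
After 'fold-or-call': normaliser = 0.2·0.0870 + 0.3·0.5136 + 0.7·0.3995; P(aggressive) ≈ 0.0386, P(balanced) ≈ 0.3416, P(conservative) ≈ 0.6199
After 'fold-or-call': normaliser = 0.2·0.0386 + 0.3·0.3416 + 0.7·0.6199; P(aggressive) ≈ 0.0142, P(balanced) ≈ 0.1883, P(conservative) ≈ 0.7975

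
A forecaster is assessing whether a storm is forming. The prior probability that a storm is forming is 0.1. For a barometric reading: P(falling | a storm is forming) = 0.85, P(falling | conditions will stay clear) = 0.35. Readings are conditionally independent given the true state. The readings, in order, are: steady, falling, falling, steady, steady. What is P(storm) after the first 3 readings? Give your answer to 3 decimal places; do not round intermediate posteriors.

Apply Bayes' rule sequentially, carrying P(storm) forward.
After 'steady': P(storm) = 0.15·0.1000 / (0.15·0.1000 + 0.65·0.9000) ≈ 0.0250
After 'falling': P(storm) = 0.85·0.0250 / (0.85·0.0250 + 0.35·0.9750) ≈ 0.0586
After 'falling': P(storm) = 0.85·0.0586 / (0.85·0.0586 + 0.35·0.9414) ≈ 0.1314

0.131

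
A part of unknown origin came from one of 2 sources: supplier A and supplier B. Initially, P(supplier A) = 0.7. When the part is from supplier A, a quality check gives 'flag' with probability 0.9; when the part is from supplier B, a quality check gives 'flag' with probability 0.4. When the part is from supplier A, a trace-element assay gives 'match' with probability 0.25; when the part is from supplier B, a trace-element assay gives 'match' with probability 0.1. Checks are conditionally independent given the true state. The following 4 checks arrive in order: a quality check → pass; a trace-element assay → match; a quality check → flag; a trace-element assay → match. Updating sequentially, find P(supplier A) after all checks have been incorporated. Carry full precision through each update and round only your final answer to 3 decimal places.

0.845

After a quality check='pass': P(supplier A) = 0.1·0.7000 / (0.1·0.7000 + 0.6·0.3000) ≈ 0.2800
After a trace-element assay='match': P(supplier A) = 0.25·0.2800 / (0.25·0.2800 + 0.1·0.7200) ≈ 0.4930
After a quality check='flag': P(supplier A) = 0.9·0.4930 / (0.9·0.4930 + 0.4·0.5070) ≈ 0.6863
After a trace-element assay='match': P(supplier A) = 0.25·0.6863 / (0.25·0.6863 + 0.1·0.3137) ≈ 0.8454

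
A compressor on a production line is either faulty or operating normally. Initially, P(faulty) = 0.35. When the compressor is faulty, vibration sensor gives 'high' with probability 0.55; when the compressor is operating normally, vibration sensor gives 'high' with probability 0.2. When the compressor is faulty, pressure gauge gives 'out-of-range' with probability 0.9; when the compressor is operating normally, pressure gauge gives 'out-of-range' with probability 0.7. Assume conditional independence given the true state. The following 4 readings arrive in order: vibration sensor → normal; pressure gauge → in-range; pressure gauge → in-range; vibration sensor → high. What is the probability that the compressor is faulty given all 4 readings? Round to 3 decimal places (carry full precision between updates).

0.085

Each posterior becomes the prior for the next update.
After vibration sensor='normal': P(faulty) = 0.45·0.3500 / (0.45·0.3500 + 0.8·0.6500) ≈ 0.2325
After pressure gauge='in-range': P(faulty) = 0.1·0.2325 / (0.1·0.2325 + 0.3·0.7675) ≈ 0.0917
After pressure gauge='in-range': P(faulty) = 0.1·0.0917 / (0.1·0.0917 + 0.3·0.9083) ≈ 0.0326
After vibration sensor='high': P(faulty) = 0.55·0.0326 / (0.55·0.0326 + 0.2·0.9674) ≈ 0.0847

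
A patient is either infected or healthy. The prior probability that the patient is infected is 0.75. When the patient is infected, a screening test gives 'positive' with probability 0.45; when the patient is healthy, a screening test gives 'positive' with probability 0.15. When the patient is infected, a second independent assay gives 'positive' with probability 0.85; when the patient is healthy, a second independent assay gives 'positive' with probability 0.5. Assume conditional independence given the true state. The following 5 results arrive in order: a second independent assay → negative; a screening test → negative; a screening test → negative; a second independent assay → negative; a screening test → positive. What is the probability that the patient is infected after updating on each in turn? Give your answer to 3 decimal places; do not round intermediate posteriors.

0.253

After a second independent assay='negative': P(infected) = 0.15·0.7500 / (0.15·0.7500 + 0.5·0.2500) ≈ 0.4737
After a screening test='negative': P(infected) = 0.55·0.4737 / (0.55·0.4737 + 0.85·0.5263) ≈ 0.3680
After a screening test='negative': P(infected) = 0.55·0.3680 / (0.55·0.3680 + 0.85·0.6320) ≈ 0.2737
After a second independent assay='negative': P(infected) = 0.15·0.2737 / (0.15·0.2737 + 0.5·0.7263) ≈ 0.1016
After a screening test='positive': P(infected) = 0.45·0.1016 / (0.45·0.1016 + 0.15·0.8984) ≈ 0.2532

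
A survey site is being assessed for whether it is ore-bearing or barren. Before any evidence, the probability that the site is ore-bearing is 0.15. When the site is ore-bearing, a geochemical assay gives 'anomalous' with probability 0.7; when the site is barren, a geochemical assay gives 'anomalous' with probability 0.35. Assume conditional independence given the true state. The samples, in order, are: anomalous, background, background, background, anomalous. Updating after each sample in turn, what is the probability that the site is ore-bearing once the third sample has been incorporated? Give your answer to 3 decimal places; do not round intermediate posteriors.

0.070

After 'anomalous': P(ore) = 0.7·0.1500 / (0.7·0.1500 + 0.35·0.8500) ≈ 0.2609
After 'background': P(ore) = 0.3·0.2609 / (0.3·0.2609 + 0.65·0.7391) ≈ 0.1401
After 'background': P(ore) = 0.3·0.1401 / (0.3·0.1401 + 0.65·0.8599) ≈ 0.0699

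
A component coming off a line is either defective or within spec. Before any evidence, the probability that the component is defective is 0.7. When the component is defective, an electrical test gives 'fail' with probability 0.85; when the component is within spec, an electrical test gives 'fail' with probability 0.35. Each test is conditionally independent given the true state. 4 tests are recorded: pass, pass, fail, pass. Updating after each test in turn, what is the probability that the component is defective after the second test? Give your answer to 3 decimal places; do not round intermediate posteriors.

0.111

After 'pass': P(defective) = 0.15·0.7000 / (0.15·0.7000 + 0.65·0.3000) ≈ 0.3500
After 'pass': P(defective) = 0.15·0.3500 / (0.15·0.3500 + 0.65·0.6500) ≈ 0.1105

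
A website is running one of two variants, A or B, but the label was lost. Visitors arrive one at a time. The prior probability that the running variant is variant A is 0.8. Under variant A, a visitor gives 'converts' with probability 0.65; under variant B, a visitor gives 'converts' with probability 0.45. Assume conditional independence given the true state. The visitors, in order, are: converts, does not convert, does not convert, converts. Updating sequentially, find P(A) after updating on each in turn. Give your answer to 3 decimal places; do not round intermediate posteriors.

Apply Bayes' rule sequentially, carrying P(A) forward.
After 'converts': P(A) = 0.65·0.8000 / (0.65·0.8000 + 0.45·0.2000) ≈ 0.8525
After 'does not convert': P(A) = 0.35·0.8525 / (0.35·0.8525 + 0.55·0.1475) ≈ 0.7862
After 'does not convert': P(A) = 0.35·0.7862 / (0.35·0.7862 + 0.55·0.2138) ≈ 0.7006
After 'converts': P(A) = 0.65·0.7006 / (0.65·0.7006 + 0.45·0.2994) ≈ 0.7717

0.772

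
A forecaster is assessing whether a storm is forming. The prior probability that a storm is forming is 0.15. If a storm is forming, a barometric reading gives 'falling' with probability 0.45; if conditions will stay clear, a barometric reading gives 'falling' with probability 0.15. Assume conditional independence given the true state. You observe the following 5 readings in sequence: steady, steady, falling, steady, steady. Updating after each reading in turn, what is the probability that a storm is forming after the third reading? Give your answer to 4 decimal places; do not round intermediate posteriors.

0.1814

After 'steady': P(storm) = 0.55·0.1500 / (0.55·0.1500 + 0.85·0.8500) ≈ 0.1025
After 'steady': P(storm) = 0.55·0.1025 / (0.55·0.1025 + 0.85·0.8975) ≈ 0.0688
After 'falling': P(storm) = 0.45·0.0688 / (0.45·0.0688 + 0.15·0.9312) ≈ 0.1814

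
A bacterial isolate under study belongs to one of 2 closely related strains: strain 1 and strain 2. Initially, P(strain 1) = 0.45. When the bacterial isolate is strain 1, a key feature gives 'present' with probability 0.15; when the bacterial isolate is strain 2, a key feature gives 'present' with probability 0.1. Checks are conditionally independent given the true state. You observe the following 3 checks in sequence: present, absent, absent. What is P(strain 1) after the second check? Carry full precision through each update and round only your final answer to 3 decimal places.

0.537

After 'present': P(strain 1) = 0.15·0.4500 / (0.15·0.4500 + 0.1·0.5500) ≈ 0.5510
After 'absent': P(strain 1) = 0.85·0.5510 / (0.85·0.5510 + 0.9·0.4490) ≈ 0.5368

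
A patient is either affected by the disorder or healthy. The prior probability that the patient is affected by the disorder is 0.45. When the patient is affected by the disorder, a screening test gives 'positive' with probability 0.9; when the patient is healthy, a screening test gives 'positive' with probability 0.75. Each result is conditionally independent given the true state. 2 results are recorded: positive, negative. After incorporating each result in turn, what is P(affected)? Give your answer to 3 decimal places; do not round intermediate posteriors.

0.282

Each posterior becomes the prior for the next update.
After 'positive': P(affected) = 0.9·0.4500 / (0.9·0.4500 + 0.75·0.5500) ≈ 0.4954
After 'negative': P(affected) = 0.1·0.4954 / (0.1·0.4954 + 0.25·0.5046) ≈ 0.2820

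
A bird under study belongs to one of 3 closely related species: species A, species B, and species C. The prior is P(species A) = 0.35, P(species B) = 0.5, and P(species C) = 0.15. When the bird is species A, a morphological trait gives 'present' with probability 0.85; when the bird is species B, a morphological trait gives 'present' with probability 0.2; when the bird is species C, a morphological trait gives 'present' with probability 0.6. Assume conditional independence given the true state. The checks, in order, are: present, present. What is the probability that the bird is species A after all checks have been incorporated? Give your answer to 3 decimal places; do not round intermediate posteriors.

0.774

After 'present': normaliser = 0.85·0.3500 + 0.2·0.5000 + 0.6·0.1500; P(species A) ≈ 0.6103, P(species B) ≈ 0.2051, P(species C) ≈ 0.1846
After 'present': normaliser = 0.85·0.6103 + 0.2·0.2051 + 0.6·0.1846; P(species A) ≈ 0.7736, P(species B) ≈ 0.0612, P(species C) ≈ 0.1652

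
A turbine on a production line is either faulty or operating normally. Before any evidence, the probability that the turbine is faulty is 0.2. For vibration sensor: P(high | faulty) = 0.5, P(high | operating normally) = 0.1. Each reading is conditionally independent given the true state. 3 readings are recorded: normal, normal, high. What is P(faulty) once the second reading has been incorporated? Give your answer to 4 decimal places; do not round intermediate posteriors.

0.0716

After 'normal': P(faulty) = 0.5·0.2000 / (0.5·0.2000 + 0.9·0.8000) ≈ 0.1220
After 'normal': P(faulty) = 0.5·0.1220 / (0.5·0.1220 + 0.9·0.8780) ≈ 0.0716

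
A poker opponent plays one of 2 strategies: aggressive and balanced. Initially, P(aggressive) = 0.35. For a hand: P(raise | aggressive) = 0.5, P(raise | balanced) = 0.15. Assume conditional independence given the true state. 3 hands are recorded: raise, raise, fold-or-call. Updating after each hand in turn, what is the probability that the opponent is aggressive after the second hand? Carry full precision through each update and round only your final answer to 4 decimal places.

0.8568

After 'raise': P(aggressive) = 0.5·0.3500 / (0.5·0.3500 + 0.15·0.6500) ≈ 0.6422
After 'raise': P(aggressive) = 0.5·0.6422 / (0.5·0.6422 + 0.15·0.3578) ≈ 0.8568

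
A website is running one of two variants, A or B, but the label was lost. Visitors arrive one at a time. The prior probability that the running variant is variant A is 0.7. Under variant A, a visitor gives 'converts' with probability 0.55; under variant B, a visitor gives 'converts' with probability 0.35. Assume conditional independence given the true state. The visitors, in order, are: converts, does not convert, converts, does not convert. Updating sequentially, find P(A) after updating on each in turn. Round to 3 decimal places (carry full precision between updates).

0.734

Each posterior becomes the prior for the next update.
After 'converts': P(A) = 0.55·0.7000 / (0.55·0.7000 + 0.35·0.3000) ≈ 0.7857
After 'does not convert': P(A) = 0.45·0.7857 / (0.45·0.7857 + 0.65·0.2143) ≈ 0.7174
After 'converts': P(A) = 0.55·0.7174 / (0.55·0.7174 + 0.35·0.2826) ≈ 0.7996
After 'does not convert': P(A) = 0.45·0.7996 / (0.45·0.7996 + 0.65·0.2004) ≈ 0.7342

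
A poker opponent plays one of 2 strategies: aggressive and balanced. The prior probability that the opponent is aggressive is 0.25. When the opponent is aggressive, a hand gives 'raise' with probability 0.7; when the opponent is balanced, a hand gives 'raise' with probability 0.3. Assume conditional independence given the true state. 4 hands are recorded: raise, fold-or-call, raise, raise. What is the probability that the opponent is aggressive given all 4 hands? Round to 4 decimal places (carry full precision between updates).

0.6447

After 'raise': P(aggressive) = 0.7·0.2500 / (0.7·0.2500 + 0.3·0.7500) ≈ 0.4375
After 'fold-or-call': P(aggressive) = 0.3·0.4375 / (0.3·0.4375 + 0.7·0.5625) ≈ 0.2500
After 'raise': P(aggressive) = 0.7·0.2500 / (0.7·0.2500 + 0.3·0.7500) ≈ 0.4375
After 'raise': P(aggressive) = 0.7·0.4375 / (0.7·0.4375 + 0.3·0.5625) ≈ 0.6447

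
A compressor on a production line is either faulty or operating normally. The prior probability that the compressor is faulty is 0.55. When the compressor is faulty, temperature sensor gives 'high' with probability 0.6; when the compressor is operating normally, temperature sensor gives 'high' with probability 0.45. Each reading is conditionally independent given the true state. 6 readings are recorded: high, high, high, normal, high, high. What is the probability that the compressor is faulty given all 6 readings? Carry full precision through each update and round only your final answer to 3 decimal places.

0.789

Apply Bayes' rule sequentially, carrying P(faulty) forward.
After 'high': P(faulty) = 0.6·0.5500 / (0.6·0.5500 + 0.45·0.4500) ≈ 0.6197
After 'high': P(faulty) = 0.6·0.6197 / (0.6·0.6197 + 0.45·0.3803) ≈ 0.6848
After 'high': P(faulty) = 0.6·0.6848 / (0.6·0.6848 + 0.45·0.3152) ≈ 0.7434
After 'normal': P(faulty) = 0.4·0.7434 / (0.4·0.7434 + 0.55·0.2566) ≈ 0.6781
After 'high': P(faulty) = 0.6·0.6781 / (0.6·0.6781 + 0.45·0.3219) ≈ 0.7375
After 'high': P(faulty) = 0.6·0.7375 / (0.6·0.7375 + 0.45·0.2625) ≈ 0.7893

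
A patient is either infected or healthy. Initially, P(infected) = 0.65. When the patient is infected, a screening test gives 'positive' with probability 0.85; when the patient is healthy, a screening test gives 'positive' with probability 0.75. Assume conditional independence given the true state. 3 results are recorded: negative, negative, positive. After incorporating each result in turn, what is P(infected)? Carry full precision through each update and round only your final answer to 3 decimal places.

0.431

After 'negative': P(infected) = 0.15·0.6500 / (0.15·0.6500 + 0.25·0.3500) ≈ 0.5270
After 'negative': P(infected) = 0.15·0.5270 / (0.15·0.5270 + 0.25·0.4730) ≈ 0.4007
After 'positive': P(infected) = 0.85·0.4007 / (0.85·0.4007 + 0.75·0.5993) ≈ 0.4311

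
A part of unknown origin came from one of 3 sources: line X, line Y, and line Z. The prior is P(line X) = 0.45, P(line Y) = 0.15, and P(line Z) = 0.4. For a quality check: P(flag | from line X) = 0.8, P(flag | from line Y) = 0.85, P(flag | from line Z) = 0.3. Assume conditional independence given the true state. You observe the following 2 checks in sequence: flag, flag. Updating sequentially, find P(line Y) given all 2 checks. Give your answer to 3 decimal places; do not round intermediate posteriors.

After 'flag': normaliser = 0.8·0.4500 + 0.85·0.1500 + 0.3·0.4000; P(line X) ≈ 0.5926, P(line Y) ≈ 0.2099, P(line Z) ≈ 0.1975
After 'flag': normaliser = 0.8·0.5926 + 0.85·0.2099 + 0.3·0.1975; P(line X) ≈ 0.6661, P(line Y) ≈ 0.2507, P(line Z) ≈ 0.0833

0.251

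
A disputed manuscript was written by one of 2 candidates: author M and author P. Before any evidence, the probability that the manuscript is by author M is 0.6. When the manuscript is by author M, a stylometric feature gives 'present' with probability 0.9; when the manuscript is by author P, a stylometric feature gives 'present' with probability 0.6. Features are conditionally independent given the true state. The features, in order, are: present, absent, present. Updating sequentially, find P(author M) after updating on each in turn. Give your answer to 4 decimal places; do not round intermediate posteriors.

Apply Bayes' rule sequentially, carrying P(author M) forward.
After 'present': P(author M) = 0.9·0.6000 / (0.9·0.6000 + 0.6·0.4000) ≈ 0.6923
After 'absent': P(author M) = 0.1·0.6923 / (0.1·0.6923 + 0.4·0.3077) ≈ 0.3600
After 'present': P(author M) = 0.9·0.3600 / (0.9·0.3600 + 0.6·0.6400) ≈ 0.4576

0.4576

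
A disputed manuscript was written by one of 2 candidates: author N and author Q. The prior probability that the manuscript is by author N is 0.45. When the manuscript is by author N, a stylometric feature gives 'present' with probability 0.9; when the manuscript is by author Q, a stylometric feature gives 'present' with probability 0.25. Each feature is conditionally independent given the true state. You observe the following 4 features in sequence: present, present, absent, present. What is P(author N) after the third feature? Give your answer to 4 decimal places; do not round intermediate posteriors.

0.5857

Each posterior becomes the prior for the next update.
After 'present': P(author N) = 0.9·0.4500 / (0.9·0.4500 + 0.25·0.5500) ≈ 0.7465
After 'present': P(author N) = 0.9·0.7465 / (0.9·0.7465 + 0.25·0.2535) ≈ 0.9138
After 'absent': P(author N) = 0.1·0.9138 / (0.1·0.9138 + 0.75·0.0862) ≈ 0.5857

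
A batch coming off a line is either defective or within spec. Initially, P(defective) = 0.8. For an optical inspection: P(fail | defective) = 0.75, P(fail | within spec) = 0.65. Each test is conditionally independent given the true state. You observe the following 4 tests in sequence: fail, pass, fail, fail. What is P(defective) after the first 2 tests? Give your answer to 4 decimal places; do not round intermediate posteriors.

After 'fail': P(defective) = 0.75·0.8000 / (0.75·0.8000 + 0.65·0.2000) ≈ 0.8219
After 'pass': P(defective) = 0.25·0.8219 / (0.25·0.8219 + 0.35·0.1781) ≈ 0.7673

0.7673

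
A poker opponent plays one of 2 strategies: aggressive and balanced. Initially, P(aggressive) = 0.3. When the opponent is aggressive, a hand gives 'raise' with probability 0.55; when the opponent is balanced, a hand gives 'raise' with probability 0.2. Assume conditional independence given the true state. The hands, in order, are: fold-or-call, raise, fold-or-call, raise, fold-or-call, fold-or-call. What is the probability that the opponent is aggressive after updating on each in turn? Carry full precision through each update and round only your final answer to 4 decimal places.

Apply Bayes' rule sequentially, carrying P(aggressive) forward.
After 'fold-or-call': P(aggressive) = 0.45·0.3000 / (0.45·0.3000 + 0.8·0.7000) ≈ 0.1942
After 'raise': P(aggressive) = 0.55·0.1942 / (0.55·0.1942 + 0.2·0.8058) ≈ 0.3987
After 'fold-or-call': P(aggressive) = 0.45·0.3987 / (0.45·0.3987 + 0.8·0.6013) ≈ 0.2716
After 'raise': P(aggressive) = 0.55·0.2716 / (0.55·0.2716 + 0.2·0.7284) ≈ 0.5063
After 'fold-or-call': P(aggressive) = 0.45·0.5063 / (0.45·0.5063 + 0.8·0.4937) ≈ 0.3658
After 'fold-or-call': P(aggressive) = 0.45·0.3658 / (0.45·0.3658 + 0.8·0.6342) ≈ 0.2450

0.2450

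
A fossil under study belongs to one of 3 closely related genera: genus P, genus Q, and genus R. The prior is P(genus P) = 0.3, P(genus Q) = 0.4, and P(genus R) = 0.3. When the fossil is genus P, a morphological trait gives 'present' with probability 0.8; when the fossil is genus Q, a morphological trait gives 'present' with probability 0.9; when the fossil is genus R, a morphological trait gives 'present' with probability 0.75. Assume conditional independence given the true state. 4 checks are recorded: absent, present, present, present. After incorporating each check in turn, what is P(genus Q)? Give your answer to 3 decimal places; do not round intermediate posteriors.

0.319

Each posterior becomes the prior for the next update.
After 'absent': normaliser = 0.2·0.3000 + 0.1·0.4000 + 0.25·0.3000; P(genus P) ≈ 0.3429, P(genus Q) ≈ 0.2286, P(genus R) ≈ 0.4286
After 'present': normaliser = 0.8·0.3429 + 0.9·0.2286 + 0.75·0.4286; P(genus P) ≈ 0.3422, P(genus Q) ≈ 0.2567, P(genus R) ≈ 0.4011
After 'present': normaliser = 0.8·0.3422 + 0.9·0.2567 + 0.75·0.4011; P(genus P) ≈ 0.3399, P(genus Q) ≈ 0.2868, P(genus R) ≈ 0.3734
After 'present': normaliser = 0.8·0.3399 + 0.9·0.2868 + 0.75·0.3734; P(genus P) ≈ 0.3357, P(genus Q) ≈ 0.3186, P(genus R) ≈ 0.3457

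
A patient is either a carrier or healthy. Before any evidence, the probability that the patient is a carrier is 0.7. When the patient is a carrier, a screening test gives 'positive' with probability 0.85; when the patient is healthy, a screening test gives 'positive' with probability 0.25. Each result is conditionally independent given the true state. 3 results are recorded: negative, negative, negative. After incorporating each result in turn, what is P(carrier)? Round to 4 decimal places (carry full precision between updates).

After 'negative': P(carrier) = 0.15·0.7000 / (0.15·0.7000 + 0.75·0.3000) ≈ 0.3182
After 'negative': P(carrier) = 0.15·0.3182 / (0.15·0.3182 + 0.75·0.6818) ≈ 0.0854
After 'negative': P(carrier) = 0.15·0.0854 / (0.15·0.0854 + 0.75·0.9146) ≈ 0.0183

0.0183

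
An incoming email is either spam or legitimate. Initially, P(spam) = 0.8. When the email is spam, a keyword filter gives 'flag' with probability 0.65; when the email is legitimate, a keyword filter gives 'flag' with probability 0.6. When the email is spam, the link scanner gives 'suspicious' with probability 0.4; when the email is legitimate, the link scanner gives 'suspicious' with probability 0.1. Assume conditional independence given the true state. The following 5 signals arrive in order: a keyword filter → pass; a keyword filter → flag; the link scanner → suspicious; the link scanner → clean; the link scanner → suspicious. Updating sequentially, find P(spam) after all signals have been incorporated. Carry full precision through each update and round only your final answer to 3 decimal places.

After a keyword filter='pass': P(spam) = 0.35·0.8000 / (0.35·0.8000 + 0.4·0.2000) ≈ 0.7778
After a keyword filter='flag': P(spam) = 0.65·0.7778 / (0.65·0.7778 + 0.6·0.2222) ≈ 0.7913
After the link scanner='suspicious': P(spam) = 0.4·0.7913 / (0.4·0.7913 + 0.1·0.2087) ≈ 0.9381
After the link scanner='clean': P(spam) = 0.6·0.9381 / (0.6·0.9381 + 0.9·0.0619) ≈ 0.9100
After the link scanner='suspicious': P(spam) = 0.4·0.9100 / (0.4·0.9100 + 0.1·0.0900) ≈ 0.9759

0.976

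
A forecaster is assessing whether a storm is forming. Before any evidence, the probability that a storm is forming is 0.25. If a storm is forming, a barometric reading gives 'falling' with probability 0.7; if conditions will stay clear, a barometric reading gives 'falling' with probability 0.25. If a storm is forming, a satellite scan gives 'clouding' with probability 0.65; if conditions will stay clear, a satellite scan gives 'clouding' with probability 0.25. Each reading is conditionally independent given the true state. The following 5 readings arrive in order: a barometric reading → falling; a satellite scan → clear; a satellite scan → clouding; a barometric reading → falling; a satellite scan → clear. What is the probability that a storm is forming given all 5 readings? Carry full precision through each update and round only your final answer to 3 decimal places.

0.597

After a barometric reading='falling': P(storm) = 0.7·0.2500 / (0.7·0.2500 + 0.25·0.7500) ≈ 0.4828
After a satellite scan='clear': P(storm) = 0.35·0.4828 / (0.35·0.4828 + 0.75·0.5172) ≈ 0.3034
After a satellite scan='clouding': P(storm) = 0.65·0.3034 / (0.65·0.3034 + 0.25·0.6966) ≈ 0.5311
After a barometric reading='falling': P(storm) = 0.7·0.5311 / (0.7·0.5311 + 0.25·0.4689) ≈ 0.7602
After a satellite scan='clear': P(storm) = 0.35·0.7602 / (0.35·0.7602 + 0.75·0.2398) ≈ 0.5967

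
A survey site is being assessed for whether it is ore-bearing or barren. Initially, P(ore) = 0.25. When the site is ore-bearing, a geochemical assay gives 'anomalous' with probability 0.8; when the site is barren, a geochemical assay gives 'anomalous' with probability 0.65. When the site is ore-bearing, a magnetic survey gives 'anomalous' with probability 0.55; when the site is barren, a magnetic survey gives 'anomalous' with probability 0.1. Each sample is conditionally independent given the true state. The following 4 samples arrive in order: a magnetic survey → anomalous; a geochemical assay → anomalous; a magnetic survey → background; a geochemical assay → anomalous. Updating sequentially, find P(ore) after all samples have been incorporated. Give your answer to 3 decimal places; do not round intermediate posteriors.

0.581

After a magnetic survey='anomalous': P(ore) = 0.55·0.2500 / (0.55·0.2500 + 0.1·0.7500) ≈ 0.6471
After a geochemical assay='anomalous': P(ore) = 0.8·0.6471 / (0.8·0.6471 + 0.65·0.3529) ≈ 0.6929
After a magnetic survey='background': P(ore) = 0.45·0.6929 / (0.45·0.6929 + 0.9·0.3071) ≈ 0.5301
After a geochemical assay='anomalous': P(ore) = 0.8·0.5301 / (0.8·0.5301 + 0.65·0.4699) ≈ 0.5813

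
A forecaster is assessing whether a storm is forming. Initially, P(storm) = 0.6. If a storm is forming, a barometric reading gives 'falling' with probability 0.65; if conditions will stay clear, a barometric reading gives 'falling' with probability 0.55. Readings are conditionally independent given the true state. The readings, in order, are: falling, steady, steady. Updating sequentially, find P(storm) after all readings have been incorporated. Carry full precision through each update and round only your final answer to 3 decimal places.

After 'falling': P(storm) = 0.65·0.6000 / (0.65·0.6000 + 0.55·0.4000) ≈ 0.6393
After 'steady': P(storm) = 0.35·0.6393 / (0.35·0.6393 + 0.45·0.3607) ≈ 0.5796
After 'steady': P(storm) = 0.35·0.5796 / (0.35·0.5796 + 0.45·0.4204) ≈ 0.5175

0.517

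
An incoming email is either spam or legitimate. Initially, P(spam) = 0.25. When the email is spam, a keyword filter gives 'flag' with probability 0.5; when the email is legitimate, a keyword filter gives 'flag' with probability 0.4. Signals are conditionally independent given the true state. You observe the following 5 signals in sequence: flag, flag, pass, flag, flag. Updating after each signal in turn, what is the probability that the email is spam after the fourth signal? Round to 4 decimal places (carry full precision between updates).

0.3517

After 'flag': P(spam) = 0.5·0.2500 / (0.5·0.2500 + 0.4·0.7500) ≈ 0.2941
After 'flag': P(spam) = 0.5·0.2941 / (0.5·0.2941 + 0.4·0.7059) ≈ 0.3425
After 'pass': P(spam) = 0.5·0.3425 / (0.5·0.3425 + 0.6·0.6575) ≈ 0.3027
After 'flag': P(spam) = 0.5·0.3027 / (0.5·0.3027 + 0.4·0.6973) ≈ 0.3517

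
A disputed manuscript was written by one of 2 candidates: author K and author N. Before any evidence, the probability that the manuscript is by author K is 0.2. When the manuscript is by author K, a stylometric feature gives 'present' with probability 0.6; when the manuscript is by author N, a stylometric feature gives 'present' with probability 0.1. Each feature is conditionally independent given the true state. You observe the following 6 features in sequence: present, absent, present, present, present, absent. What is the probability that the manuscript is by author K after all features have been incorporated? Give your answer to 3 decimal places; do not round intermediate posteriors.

0.985

After 'present': P(author K) = 0.6·0.2000 / (0.6·0.2000 + 0.1·0.8000) ≈ 0.6000
After 'absent': P(author K) = 0.4·0.6000 / (0.4·0.6000 + 0.9·0.4000) ≈ 0.4000
After 'present': P(author K) = 0.6·0.4000 / (0.6·0.4000 + 0.1·0.6000) ≈ 0.8000
After 'present': P(author K) = 0.6·0.8000 / (0.6·0.8000 + 0.1·0.2000) ≈ 0.9600
After 'present': P(author K) = 0.6·0.9600 / (0.6·0.9600 + 0.1·0.0400) ≈ 0.9931
After 'absent': P(author K) = 0.4·0.9931 / (0.4·0.9931 + 0.9·0.0069) ≈ 0.9846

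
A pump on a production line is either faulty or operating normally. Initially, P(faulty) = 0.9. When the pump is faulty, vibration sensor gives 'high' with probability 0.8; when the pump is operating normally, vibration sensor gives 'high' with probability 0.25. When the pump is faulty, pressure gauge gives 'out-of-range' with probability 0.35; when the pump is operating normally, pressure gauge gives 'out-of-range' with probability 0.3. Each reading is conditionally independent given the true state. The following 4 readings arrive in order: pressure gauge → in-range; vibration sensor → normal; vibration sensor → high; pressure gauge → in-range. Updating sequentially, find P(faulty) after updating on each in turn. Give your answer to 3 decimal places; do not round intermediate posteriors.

After pressure gauge='in-range': P(faulty) = 0.65·0.9000 / (0.65·0.9000 + 0.7·0.1000) ≈ 0.8931
After vibration sensor='normal': P(faulty) = 0.2·0.8931 / (0.2·0.8931 + 0.75·0.1069) ≈ 0.6903
After vibration sensor='high': P(faulty) = 0.8·0.6903 / (0.8·0.6903 + 0.25·0.3097) ≈ 0.8770
After pressure gauge='in-range': P(faulty) = 0.65·0.8770 / (0.65·0.8770 + 0.7·0.1230) ≈ 0.8688

0.869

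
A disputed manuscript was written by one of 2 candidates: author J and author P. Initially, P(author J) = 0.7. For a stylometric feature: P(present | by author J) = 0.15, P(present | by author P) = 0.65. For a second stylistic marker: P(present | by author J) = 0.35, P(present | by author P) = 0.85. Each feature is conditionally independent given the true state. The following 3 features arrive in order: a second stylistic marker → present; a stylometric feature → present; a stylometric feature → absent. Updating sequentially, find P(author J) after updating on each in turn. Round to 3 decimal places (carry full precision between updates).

After a second stylistic marker='present': P(author J) = 0.35·0.7000 / (0.35·0.7000 + 0.85·0.3000) ≈ 0.4900
After a stylometric feature='present': P(author J) = 0.15·0.4900 / (0.15·0.4900 + 0.65·0.5100) ≈ 0.1815
After a stylometric feature='absent': P(author J) = 0.85·0.1815 / (0.85·0.1815 + 0.35·0.8185) ≈ 0.3500

0.350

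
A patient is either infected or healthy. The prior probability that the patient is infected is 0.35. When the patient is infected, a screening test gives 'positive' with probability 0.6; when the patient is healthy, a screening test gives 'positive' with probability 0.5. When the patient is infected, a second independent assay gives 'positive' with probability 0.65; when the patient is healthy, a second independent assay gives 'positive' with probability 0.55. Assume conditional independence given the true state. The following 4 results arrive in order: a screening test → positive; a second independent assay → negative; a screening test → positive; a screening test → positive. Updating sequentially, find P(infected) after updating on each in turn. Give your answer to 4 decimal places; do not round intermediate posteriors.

0.4199

After a screening test='positive': P(infected) = 0.6·0.3500 / (0.6·0.3500 + 0.5·0.6500) ≈ 0.3925
After a second independent assay='negative': P(infected) = 0.35·0.3925 / (0.35·0.3925 + 0.45·0.6075) ≈ 0.3345
After a screening test='positive': P(infected) = 0.6·0.3345 / (0.6·0.3345 + 0.5·0.6655) ≈ 0.3762
After a screening test='positive': P(infected) = 0.6·0.3762 / (0.6·0.3762 + 0.5·0.6238) ≈ 0.4199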